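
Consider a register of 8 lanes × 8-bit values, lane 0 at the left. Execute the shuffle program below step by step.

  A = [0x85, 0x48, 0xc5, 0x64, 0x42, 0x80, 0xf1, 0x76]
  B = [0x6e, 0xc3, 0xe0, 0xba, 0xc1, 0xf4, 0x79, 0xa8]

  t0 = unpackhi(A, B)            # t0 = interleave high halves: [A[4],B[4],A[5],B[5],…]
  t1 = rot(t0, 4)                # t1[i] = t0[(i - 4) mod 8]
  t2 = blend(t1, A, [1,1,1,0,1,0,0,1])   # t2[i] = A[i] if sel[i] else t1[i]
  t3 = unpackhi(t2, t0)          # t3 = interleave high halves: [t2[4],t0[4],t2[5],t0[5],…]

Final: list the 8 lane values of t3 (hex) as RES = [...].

t0 = [0x42, 0xc1, 0x80, 0xf4, 0xf1, 0x79, 0x76, 0xa8]
t1 = [0xf1, 0x79, 0x76, 0xa8, 0x42, 0xc1, 0x80, 0xf4]
t2 = [0x85, 0x48, 0xc5, 0xa8, 0x42, 0xc1, 0x80, 0x76]
t3 = [0x42, 0xf1, 0xc1, 0x79, 0x80, 0x76, 0x76, 0xa8]

RES = [ 0x42  0xf1  0xc1  0x79  0x80  0x76  0x76  0xa8 ]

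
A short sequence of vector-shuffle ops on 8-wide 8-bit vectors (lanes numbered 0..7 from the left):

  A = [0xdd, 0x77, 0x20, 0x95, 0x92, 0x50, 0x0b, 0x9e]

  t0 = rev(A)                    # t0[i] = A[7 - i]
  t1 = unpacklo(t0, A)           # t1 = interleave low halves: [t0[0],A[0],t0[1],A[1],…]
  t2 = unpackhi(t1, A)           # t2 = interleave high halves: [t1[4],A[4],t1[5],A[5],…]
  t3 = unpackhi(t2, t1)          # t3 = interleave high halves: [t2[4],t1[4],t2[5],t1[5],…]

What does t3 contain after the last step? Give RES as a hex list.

RES = [ 0x92  0x50  0x0b  0x20  0x95  0x92  0x9e  0x95 ]

t0 = [0x9e, 0x0b, 0x50, 0x92, 0x95, 0x20, 0x77, 0xdd]
t1 = [0x9e, 0xdd, 0x0b, 0x77, 0x50, 0x20, 0x92, 0x95]
t2 = [0x50, 0x92, 0x20, 0x50, 0x92, 0x0b, 0x95, 0x9e]
t3 = [0x92, 0x50, 0x0b, 0x20, 0x95, 0x92, 0x9e, 0x95]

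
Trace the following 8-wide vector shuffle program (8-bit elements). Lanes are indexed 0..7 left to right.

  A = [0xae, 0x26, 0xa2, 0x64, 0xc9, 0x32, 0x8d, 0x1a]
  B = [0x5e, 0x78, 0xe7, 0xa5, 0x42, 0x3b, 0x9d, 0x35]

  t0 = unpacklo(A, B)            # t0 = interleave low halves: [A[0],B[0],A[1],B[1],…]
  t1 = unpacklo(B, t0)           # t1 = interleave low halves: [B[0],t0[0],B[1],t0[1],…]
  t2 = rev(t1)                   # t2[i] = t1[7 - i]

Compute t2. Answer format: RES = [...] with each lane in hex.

  t0: ae 5e 26 78 a2 e7 64 a5
  t1: 5e ae 78 5e e7 26 a5 78
  t2: 78 a5 26 e7 5e 78 ae 5e

RES = [0x78, 0xa5, 0x26, 0xe7, 0x5e, 0x78, 0xae, 0x5e]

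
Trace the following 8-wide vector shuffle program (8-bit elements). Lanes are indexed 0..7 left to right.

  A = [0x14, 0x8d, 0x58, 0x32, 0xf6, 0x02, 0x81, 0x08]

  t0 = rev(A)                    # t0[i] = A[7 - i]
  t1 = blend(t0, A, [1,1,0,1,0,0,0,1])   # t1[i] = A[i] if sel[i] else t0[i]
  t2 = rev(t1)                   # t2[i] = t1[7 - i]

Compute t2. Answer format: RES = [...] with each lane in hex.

→ t0 |08|81|02|f6|32|58|8d|14|
→ t1 |14|8d|02|32|32|58|8d|08|
→ t2 |08|8d|58|32|32|02|8d|14|

RES = [0x08, 0x8d, 0x58, 0x32, 0x32, 0x02, 0x8d, 0x14]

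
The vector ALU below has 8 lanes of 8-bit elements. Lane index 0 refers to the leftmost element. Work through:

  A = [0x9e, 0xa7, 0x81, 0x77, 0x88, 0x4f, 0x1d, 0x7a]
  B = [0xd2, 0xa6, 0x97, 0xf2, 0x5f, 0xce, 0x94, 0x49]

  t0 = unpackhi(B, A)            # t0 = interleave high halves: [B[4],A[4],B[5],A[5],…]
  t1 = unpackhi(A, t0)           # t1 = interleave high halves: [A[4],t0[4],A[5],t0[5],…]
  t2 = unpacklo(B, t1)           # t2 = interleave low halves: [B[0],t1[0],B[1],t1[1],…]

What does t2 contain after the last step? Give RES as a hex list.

t0 = [0x5f, 0x88, 0xce, 0x4f, 0x94, 0x1d, 0x49, 0x7a]
t1 = [0x88, 0x94, 0x4f, 0x1d, 0x1d, 0x49, 0x7a, 0x7a]
t2 = [0xd2, 0x88, 0xa6, 0x94, 0x97, 0x4f, 0xf2, 0x1d]

RES = [0xd2, 0x88, 0xa6, 0x94, 0x97, 0x4f, 0xf2, 0x1d]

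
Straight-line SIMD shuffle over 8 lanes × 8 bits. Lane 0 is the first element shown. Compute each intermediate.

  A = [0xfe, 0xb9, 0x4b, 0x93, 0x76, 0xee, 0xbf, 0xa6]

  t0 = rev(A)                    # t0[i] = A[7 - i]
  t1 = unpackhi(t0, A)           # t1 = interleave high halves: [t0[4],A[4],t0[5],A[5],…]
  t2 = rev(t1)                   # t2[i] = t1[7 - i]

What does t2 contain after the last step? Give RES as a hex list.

  t0: a6 bf ee 76 93 4b b9 fe
  t1: 93 76 4b ee b9 bf fe a6
  t2: a6 fe bf b9 ee 4b 76 93

RES = [ 0xa6  0xfe  0xbf  0xb9  0xee  0x4b  0x76  0x93 ]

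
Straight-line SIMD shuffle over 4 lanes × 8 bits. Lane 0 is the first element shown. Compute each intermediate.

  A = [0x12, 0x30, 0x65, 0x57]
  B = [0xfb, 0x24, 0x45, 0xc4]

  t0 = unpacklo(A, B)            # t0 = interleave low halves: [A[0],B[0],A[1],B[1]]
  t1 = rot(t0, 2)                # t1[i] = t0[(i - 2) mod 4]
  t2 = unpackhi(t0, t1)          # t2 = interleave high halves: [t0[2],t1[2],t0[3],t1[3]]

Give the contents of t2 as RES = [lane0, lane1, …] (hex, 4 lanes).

RES = [0x30, 0x12, 0x24, 0xfb]

→ t0 |12|fb|30|24|
→ t1 |30|24|12|fb|
→ t2 |30|12|24|fb|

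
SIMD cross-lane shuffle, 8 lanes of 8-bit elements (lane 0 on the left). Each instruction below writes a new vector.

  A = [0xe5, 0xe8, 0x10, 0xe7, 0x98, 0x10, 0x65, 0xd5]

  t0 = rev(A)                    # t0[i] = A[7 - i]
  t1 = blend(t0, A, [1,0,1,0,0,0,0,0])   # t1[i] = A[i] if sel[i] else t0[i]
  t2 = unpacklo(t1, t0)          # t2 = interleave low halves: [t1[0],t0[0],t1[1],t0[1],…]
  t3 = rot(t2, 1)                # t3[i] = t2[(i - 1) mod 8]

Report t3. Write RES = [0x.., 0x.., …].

RES = [0x98, 0xe5, 0xd5, 0x65, 0x65, 0x10, 0x10, 0x98]

→ t0 |d5|65|10|98|e7|10|e8|e5|
→ t1 |e5|65|10|98|e7|10|e8|e5|
→ t2 |e5|d5|65|65|10|10|98|98|
→ t3 |98|e5|d5|65|65|10|10|98|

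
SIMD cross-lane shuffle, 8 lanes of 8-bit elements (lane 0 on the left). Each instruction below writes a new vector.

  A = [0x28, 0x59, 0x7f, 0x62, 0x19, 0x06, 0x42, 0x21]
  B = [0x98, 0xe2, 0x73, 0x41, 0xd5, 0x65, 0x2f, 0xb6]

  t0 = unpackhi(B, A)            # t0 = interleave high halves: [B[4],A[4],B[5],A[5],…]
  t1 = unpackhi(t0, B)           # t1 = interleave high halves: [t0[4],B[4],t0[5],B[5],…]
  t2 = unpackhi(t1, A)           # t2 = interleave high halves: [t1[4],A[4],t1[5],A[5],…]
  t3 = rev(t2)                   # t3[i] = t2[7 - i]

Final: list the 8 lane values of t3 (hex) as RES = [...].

RES = [0x21, 0xb6, 0x42, 0x21, 0x06, 0x2f, 0x19, 0xb6]

t0 = [0xd5, 0x19, 0x65, 0x06, 0x2f, 0x42, 0xb6, 0x21]
t1 = [0x2f, 0xd5, 0x42, 0x65, 0xb6, 0x2f, 0x21, 0xb6]
t2 = [0xb6, 0x19, 0x2f, 0x06, 0x21, 0x42, 0xb6, 0x21]
t3 = [0x21, 0xb6, 0x42, 0x21, 0x06, 0x2f, 0x19, 0xb6]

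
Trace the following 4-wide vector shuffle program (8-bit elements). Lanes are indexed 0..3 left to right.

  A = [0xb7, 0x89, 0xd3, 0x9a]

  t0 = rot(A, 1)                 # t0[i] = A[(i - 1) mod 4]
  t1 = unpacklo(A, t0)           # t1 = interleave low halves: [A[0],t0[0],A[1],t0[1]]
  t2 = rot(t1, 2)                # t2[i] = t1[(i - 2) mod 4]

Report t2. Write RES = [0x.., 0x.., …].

→ t0 |9a|b7|89|d3|
→ t1 |b7|9a|89|b7|
→ t2 |89|b7|b7|9a|

RES = [0x89, 0xb7, 0xb7, 0x9a]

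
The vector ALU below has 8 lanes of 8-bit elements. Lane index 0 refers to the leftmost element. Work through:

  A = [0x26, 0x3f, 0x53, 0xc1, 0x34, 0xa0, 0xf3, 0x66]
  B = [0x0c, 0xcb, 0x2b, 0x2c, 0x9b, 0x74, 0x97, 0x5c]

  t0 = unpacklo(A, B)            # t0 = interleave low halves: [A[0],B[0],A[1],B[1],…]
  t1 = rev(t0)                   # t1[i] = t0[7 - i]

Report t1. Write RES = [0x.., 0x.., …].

  t0: 26 0c 3f cb 53 2b c1 2c
  t1: 2c c1 2b 53 cb 3f 0c 26

RES = [ 0x2c  0xc1  0x2b  0x53  0xcb  0x3f  0x0c  0x26 ]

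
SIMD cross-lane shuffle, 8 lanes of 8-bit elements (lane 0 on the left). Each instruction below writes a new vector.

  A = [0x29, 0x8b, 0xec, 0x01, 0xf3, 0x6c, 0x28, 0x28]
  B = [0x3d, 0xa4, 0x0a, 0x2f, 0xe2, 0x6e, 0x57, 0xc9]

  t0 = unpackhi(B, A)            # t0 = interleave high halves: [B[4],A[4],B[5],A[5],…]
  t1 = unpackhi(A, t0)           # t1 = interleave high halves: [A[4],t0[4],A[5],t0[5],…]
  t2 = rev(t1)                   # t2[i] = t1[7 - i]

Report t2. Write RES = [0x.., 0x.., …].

t0 = [0xe2, 0xf3, 0x6e, 0x6c, 0x57, 0x28, 0xc9, 0x28]
t1 = [0xf3, 0x57, 0x6c, 0x28, 0x28, 0xc9, 0x28, 0x28]
t2 = [0x28, 0x28, 0xc9, 0x28, 0x28, 0x6c, 0x57, 0xf3]

RES = [ 0x28  0x28  0xc9  0x28  0x28  0x6c  0x57  0xf3 ]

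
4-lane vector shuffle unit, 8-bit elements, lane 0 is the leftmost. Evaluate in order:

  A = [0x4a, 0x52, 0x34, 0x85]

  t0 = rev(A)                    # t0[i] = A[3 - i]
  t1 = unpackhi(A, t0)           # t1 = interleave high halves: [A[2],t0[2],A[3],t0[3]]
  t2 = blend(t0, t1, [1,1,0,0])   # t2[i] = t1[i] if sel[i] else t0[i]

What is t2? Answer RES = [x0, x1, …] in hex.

→ t0 |85|34|52|4a|
→ t1 |34|52|85|4a|
→ t2 |34|52|52|4a|

RES = [0x34, 0x52, 0x52, 0x4a]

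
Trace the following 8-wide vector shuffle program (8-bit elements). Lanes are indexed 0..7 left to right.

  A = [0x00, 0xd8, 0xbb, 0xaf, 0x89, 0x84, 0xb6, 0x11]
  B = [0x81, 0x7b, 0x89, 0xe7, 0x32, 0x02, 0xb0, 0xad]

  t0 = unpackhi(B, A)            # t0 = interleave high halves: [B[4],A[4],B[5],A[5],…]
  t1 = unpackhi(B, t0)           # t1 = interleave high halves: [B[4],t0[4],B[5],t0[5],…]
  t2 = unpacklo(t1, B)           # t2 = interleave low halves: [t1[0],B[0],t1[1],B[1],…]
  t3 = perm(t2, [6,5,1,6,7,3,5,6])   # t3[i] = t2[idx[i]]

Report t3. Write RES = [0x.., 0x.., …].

RES = [ 0xb6  0x89  0x81  0xb6  0xe7  0x7b  0x89  0xb6 ]

t0 = [0x32, 0x89, 0x02, 0x84, 0xb0, 0xb6, 0xad, 0x11]
t1 = [0x32, 0xb0, 0x02, 0xb6, 0xb0, 0xad, 0xad, 0x11]
t2 = [0x32, 0x81, 0xb0, 0x7b, 0x02, 0x89, 0xb6, 0xe7]
t3 = [0xb6, 0x89, 0x81, 0xb6, 0xe7, 0x7b, 0x89, 0xb6]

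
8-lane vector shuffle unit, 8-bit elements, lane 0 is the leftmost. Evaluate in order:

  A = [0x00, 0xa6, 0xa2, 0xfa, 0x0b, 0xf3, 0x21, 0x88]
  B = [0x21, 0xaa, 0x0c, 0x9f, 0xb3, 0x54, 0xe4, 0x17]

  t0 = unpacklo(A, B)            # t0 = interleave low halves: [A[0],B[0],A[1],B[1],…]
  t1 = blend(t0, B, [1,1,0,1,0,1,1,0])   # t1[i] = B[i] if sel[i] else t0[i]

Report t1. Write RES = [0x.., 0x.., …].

t0 = [0x00, 0x21, 0xa6, 0xaa, 0xa2, 0x0c, 0xfa, 0x9f]
t1 = [0x21, 0xaa, 0xa6, 0x9f, 0xa2, 0x54, 0xe4, 0x9f]

RES = [ 0x21  0xaa  0xa6  0x9f  0xa2  0x54  0xe4  0x9f ]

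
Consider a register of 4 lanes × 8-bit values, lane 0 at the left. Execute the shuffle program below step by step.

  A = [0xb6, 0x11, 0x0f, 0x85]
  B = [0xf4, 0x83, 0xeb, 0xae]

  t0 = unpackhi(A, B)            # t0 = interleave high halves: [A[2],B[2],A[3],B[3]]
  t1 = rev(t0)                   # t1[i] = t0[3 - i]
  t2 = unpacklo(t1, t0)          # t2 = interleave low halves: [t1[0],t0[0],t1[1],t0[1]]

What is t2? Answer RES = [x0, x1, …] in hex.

RES = [ 0xae  0x0f  0x85  0xeb ]

  t0: 0f eb 85 ae
  t1: ae 85 eb 0f
  t2: ae 0f 85 eb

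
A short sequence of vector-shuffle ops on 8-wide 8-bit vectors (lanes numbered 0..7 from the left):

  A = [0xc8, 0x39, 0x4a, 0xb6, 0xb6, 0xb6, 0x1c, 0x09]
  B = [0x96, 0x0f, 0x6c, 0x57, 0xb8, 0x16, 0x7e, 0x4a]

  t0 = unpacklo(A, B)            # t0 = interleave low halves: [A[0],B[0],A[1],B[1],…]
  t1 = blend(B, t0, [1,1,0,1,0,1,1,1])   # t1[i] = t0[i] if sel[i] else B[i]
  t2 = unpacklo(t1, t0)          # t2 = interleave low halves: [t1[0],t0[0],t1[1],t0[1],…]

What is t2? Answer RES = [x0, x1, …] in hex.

  t0: c8 96 39 0f 4a 6c b6 57
  t1: c8 96 6c 0f b8 6c b6 57
  t2: c8 c8 96 96 6c 39 0f 0f

RES = [ 0xc8  0xc8  0x96  0x96  0x6c  0x39  0x0f  0x0f ]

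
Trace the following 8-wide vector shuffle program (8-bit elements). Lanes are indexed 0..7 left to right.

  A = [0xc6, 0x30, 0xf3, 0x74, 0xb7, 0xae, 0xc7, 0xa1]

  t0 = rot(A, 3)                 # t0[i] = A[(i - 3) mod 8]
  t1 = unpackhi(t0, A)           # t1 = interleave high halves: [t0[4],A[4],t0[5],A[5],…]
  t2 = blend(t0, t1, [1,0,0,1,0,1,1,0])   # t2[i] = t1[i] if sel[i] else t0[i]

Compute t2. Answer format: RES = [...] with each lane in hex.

RES = [ 0x30  0xc7  0xa1  0xae  0x30  0xc7  0xb7  0xb7 ]

t0 = [0xae, 0xc7, 0xa1, 0xc6, 0x30, 0xf3, 0x74, 0xb7]
t1 = [0x30, 0xb7, 0xf3, 0xae, 0x74, 0xc7, 0xb7, 0xa1]
t2 = [0x30, 0xc7, 0xa1, 0xae, 0x30, 0xc7, 0xb7, 0xb7]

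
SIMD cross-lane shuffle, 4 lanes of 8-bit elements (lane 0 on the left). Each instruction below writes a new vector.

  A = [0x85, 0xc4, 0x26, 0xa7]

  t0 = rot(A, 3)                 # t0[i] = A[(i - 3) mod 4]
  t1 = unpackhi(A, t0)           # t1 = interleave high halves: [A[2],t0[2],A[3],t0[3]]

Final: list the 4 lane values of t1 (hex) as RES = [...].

RES = [ 0x26  0xa7  0xa7  0x85 ]

t0 = [0xc4, 0x26, 0xa7, 0x85]
t1 = [0x26, 0xa7, 0xa7, 0x85]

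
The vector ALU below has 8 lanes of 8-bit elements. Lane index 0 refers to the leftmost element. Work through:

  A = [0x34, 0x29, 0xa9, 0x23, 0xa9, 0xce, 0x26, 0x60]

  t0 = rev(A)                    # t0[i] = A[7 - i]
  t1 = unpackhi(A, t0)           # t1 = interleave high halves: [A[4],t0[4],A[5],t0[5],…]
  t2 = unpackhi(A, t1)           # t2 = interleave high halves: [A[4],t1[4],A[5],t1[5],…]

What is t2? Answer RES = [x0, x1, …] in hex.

RES = [0xa9, 0x26, 0xce, 0x29, 0x26, 0x60, 0x60, 0x34]

  t0: 60 26 ce a9 23 a9 29 34
  t1: a9 23 ce a9 26 29 60 34
  t2: a9 26 ce 29 26 60 60 34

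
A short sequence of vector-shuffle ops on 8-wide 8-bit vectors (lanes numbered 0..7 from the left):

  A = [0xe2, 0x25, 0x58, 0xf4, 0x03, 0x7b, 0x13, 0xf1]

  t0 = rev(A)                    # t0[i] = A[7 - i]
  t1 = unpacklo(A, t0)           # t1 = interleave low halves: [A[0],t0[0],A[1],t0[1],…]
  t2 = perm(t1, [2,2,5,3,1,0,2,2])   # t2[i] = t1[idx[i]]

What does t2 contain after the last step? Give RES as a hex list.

RES = [ 0x25  0x25  0x7b  0x13  0xf1  0xe2  0x25  0x25 ]

t0 = [0xf1, 0x13, 0x7b, 0x03, 0xf4, 0x58, 0x25, 0xe2]
t1 = [0xe2, 0xf1, 0x25, 0x13, 0x58, 0x7b, 0xf4, 0x03]
t2 = [0x25, 0x25, 0x7b, 0x13, 0xf1, 0xe2, 0x25, 0x25]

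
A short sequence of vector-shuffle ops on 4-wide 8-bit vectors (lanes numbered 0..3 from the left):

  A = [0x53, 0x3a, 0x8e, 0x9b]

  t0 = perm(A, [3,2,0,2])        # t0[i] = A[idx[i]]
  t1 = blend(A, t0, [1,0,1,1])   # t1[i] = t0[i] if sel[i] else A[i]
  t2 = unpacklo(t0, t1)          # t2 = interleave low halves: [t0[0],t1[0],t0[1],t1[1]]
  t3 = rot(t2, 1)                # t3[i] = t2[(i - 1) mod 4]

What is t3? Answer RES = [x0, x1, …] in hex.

RES = [ 0x3a  0x9b  0x9b  0x8e ]

t0 = [0x9b, 0x8e, 0x53, 0x8e]
t1 = [0x9b, 0x3a, 0x53, 0x8e]
t2 = [0x9b, 0x9b, 0x8e, 0x3a]
t3 = [0x3a, 0x9b, 0x9b, 0x8e]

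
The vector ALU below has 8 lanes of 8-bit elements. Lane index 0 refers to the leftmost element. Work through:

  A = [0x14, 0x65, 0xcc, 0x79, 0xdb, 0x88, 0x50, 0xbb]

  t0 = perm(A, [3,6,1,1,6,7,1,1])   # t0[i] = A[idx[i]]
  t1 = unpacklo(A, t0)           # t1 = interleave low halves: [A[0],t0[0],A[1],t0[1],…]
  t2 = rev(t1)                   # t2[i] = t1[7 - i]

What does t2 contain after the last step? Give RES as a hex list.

→ t0 |79|50|65|65|50|bb|65|65|
→ t1 |14|79|65|50|cc|65|79|65|
→ t2 |65|79|65|cc|50|65|79|14|

RES = [0x65, 0x79, 0x65, 0xcc, 0x50, 0x65, 0x79, 0x14]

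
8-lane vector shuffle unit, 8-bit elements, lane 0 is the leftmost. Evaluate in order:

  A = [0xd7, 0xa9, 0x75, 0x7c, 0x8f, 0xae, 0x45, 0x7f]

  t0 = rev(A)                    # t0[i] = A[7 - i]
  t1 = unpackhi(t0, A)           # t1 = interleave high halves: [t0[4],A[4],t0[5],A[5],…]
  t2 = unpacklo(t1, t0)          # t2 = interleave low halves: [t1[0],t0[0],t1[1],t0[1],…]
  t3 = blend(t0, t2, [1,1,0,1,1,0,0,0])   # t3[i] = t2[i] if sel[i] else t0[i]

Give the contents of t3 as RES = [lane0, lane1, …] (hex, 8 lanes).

RES = [ 0x7c  0x7f  0xae  0x45  0x75  0x75  0xa9  0xd7 ]

t0 = [0x7f, 0x45, 0xae, 0x8f, 0x7c, 0x75, 0xa9, 0xd7]
t1 = [0x7c, 0x8f, 0x75, 0xae, 0xa9, 0x45, 0xd7, 0x7f]
t2 = [0x7c, 0x7f, 0x8f, 0x45, 0x75, 0xae, 0xae, 0x8f]
t3 = [0x7c, 0x7f, 0xae, 0x45, 0x75, 0x75, 0xa9, 0xd7]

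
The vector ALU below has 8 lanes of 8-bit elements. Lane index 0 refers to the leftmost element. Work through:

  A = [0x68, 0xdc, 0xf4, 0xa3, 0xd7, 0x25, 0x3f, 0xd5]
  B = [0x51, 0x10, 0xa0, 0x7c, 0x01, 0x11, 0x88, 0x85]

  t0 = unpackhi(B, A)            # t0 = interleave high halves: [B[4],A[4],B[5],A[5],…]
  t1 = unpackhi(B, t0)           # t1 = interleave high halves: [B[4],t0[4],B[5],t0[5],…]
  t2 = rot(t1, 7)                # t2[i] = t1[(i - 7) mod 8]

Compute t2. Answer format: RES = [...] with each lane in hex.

RES = [0x88, 0x11, 0x3f, 0x88, 0x85, 0x85, 0xd5, 0x01]

t0 = [0x01, 0xd7, 0x11, 0x25, 0x88, 0x3f, 0x85, 0xd5]
t1 = [0x01, 0x88, 0x11, 0x3f, 0x88, 0x85, 0x85, 0xd5]
t2 = [0x88, 0x11, 0x3f, 0x88, 0x85, 0x85, 0xd5, 0x01]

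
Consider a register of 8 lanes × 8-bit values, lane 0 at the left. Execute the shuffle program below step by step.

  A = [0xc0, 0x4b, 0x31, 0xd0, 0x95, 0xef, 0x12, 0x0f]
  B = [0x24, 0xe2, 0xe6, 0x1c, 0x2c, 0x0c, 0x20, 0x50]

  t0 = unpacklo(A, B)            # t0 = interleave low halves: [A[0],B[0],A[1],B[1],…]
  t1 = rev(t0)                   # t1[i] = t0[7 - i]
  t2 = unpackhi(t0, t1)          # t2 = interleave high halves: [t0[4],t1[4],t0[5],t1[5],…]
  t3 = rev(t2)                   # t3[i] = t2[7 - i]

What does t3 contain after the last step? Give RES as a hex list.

RES = [0xc0, 0x1c, 0x24, 0xd0, 0x4b, 0xe6, 0xe2, 0x31]

→ t0 |c0|24|4b|e2|31|e6|d0|1c|
→ t1 |1c|d0|e6|31|e2|4b|24|c0|
→ t2 |31|e2|e6|4b|d0|24|1c|c0|
→ t3 |c0|1c|24|d0|4b|e6|e2|31|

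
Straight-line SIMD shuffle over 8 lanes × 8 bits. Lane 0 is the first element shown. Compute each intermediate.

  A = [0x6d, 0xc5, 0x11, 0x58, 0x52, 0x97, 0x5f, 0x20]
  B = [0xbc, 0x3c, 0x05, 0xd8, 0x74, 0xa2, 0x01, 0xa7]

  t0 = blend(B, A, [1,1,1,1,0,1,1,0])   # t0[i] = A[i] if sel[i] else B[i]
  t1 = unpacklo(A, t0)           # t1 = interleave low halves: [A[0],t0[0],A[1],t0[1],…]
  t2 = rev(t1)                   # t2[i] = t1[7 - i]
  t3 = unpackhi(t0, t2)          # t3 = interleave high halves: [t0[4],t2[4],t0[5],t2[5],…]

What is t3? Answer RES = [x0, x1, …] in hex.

RES = [ 0x74  0xc5  0x97  0xc5  0x5f  0x6d  0xa7  0x6d ]

t0 = [0x6d, 0xc5, 0x11, 0x58, 0x74, 0x97, 0x5f, 0xa7]
t1 = [0x6d, 0x6d, 0xc5, 0xc5, 0x11, 0x11, 0x58, 0x58]
t2 = [0x58, 0x58, 0x11, 0x11, 0xc5, 0xc5, 0x6d, 0x6d]
t3 = [0x74, 0xc5, 0x97, 0xc5, 0x5f, 0x6d, 0xa7, 0x6d]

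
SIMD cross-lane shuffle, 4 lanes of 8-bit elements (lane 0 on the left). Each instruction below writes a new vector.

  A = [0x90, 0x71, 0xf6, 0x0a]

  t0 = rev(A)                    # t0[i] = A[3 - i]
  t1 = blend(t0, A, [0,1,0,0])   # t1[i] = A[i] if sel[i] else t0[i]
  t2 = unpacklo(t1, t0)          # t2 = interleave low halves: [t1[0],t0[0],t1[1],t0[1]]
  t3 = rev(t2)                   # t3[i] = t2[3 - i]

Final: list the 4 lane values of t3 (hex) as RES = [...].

t0 = [0x0a, 0xf6, 0x71, 0x90]
t1 = [0x0a, 0x71, 0x71, 0x90]
t2 = [0x0a, 0x0a, 0x71, 0xf6]
t3 = [0xf6, 0x71, 0x0a, 0x0a]

RES = [0xf6, 0x71, 0x0a, 0x0a]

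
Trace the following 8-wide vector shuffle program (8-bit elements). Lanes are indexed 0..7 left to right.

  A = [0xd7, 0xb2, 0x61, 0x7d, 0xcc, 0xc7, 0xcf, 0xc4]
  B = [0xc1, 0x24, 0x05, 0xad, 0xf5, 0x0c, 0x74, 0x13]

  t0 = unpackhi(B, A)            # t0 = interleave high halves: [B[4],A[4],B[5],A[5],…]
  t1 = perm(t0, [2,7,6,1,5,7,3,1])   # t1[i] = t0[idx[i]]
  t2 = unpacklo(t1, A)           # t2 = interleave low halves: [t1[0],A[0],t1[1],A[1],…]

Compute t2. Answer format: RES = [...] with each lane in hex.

t0 = [0xf5, 0xcc, 0x0c, 0xc7, 0x74, 0xcf, 0x13, 0xc4]
t1 = [0x0c, 0xc4, 0x13, 0xcc, 0xcf, 0xc4, 0xc7, 0xcc]
t2 = [0x0c, 0xd7, 0xc4, 0xb2, 0x13, 0x61, 0xcc, 0x7d]

RES = [0x0c, 0xd7, 0xc4, 0xb2, 0x13, 0x61, 0xcc, 0x7d]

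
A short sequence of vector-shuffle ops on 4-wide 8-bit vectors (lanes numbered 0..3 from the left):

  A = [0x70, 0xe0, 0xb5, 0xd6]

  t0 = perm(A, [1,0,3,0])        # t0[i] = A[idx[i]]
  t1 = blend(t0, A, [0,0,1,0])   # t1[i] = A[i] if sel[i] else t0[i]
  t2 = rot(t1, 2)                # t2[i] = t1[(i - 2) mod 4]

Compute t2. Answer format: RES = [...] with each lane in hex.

→ t0 |e0|70|d6|70|
→ t1 |e0|70|b5|70|
→ t2 |b5|70|e0|70|

RES = [ 0xb5  0x70  0xe0  0x70 ]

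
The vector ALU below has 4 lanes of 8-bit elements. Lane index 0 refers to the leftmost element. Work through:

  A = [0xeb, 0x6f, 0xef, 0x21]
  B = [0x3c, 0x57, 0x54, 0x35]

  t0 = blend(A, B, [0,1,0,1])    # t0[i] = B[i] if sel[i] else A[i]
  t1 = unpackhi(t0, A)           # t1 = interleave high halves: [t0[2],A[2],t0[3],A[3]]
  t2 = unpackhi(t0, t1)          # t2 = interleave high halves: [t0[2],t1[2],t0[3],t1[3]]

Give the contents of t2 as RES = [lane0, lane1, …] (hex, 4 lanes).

RES = [ 0xef  0x35  0x35  0x21 ]

t0 = [0xeb, 0x57, 0xef, 0x35]
t1 = [0xef, 0xef, 0x35, 0x21]
t2 = [0xef, 0x35, 0x35, 0x21]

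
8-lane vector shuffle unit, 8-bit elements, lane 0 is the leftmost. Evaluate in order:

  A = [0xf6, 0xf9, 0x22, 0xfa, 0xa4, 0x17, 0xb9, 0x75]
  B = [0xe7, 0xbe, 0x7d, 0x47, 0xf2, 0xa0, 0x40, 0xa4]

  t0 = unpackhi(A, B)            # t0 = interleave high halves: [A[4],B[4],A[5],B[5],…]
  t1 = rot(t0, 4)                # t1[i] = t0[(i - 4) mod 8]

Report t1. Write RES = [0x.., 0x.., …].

RES = [ 0xb9  0x40  0x75  0xa4  0xa4  0xf2  0x17  0xa0 ]

t0 = [0xa4, 0xf2, 0x17, 0xa0, 0xb9, 0x40, 0x75, 0xa4]
t1 = [0xb9, 0x40, 0x75, 0xa4, 0xa4, 0xf2, 0x17, 0xa0]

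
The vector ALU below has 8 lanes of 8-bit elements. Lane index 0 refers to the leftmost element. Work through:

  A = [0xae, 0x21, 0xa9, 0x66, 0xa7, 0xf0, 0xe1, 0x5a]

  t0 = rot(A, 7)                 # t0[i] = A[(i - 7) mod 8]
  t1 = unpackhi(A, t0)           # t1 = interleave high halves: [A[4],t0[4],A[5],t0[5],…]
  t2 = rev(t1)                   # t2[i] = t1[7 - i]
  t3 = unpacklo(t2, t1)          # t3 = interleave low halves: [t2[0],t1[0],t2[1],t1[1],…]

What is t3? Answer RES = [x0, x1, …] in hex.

RES = [0xae, 0xa7, 0x5a, 0xf0, 0x5a, 0xf0, 0xe1, 0xe1]

  t0: 21 a9 66 a7 f0 e1 5a ae
  t1: a7 f0 f0 e1 e1 5a 5a ae
  t2: ae 5a 5a e1 e1 f0 f0 a7
  t3: ae a7 5a f0 5a f0 e1 e1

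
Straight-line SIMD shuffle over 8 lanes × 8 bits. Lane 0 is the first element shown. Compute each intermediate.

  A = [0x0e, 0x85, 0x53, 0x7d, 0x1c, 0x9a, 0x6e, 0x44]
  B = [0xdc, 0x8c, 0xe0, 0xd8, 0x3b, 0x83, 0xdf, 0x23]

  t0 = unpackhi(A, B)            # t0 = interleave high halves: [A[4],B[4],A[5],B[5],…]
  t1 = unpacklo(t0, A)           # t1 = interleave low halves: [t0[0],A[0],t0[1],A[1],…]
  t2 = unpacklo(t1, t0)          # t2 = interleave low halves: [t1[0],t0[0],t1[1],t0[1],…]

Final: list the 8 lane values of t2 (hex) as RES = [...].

→ t0 |1c|3b|9a|83|6e|df|44|23|
→ t1 |1c|0e|3b|85|9a|53|83|7d|
→ t2 |1c|1c|0e|3b|3b|9a|85|83|

RES = [0x1c, 0x1c, 0x0e, 0x3b, 0x3b, 0x9a, 0x85, 0x83]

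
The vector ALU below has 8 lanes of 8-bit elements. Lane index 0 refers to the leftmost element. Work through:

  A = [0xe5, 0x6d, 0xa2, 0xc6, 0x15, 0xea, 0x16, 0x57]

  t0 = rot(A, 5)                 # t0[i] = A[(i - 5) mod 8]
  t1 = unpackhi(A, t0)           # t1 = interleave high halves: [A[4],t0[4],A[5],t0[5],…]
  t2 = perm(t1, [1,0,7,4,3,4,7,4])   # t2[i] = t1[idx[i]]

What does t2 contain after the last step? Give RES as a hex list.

RES = [ 0x57  0x15  0xa2  0x16  0xe5  0x16  0xa2  0x16 ]

t0 = [0xc6, 0x15, 0xea, 0x16, 0x57, 0xe5, 0x6d, 0xa2]
t1 = [0x15, 0x57, 0xea, 0xe5, 0x16, 0x6d, 0x57, 0xa2]
t2 = [0x57, 0x15, 0xa2, 0x16, 0xe5, 0x16, 0xa2, 0x16]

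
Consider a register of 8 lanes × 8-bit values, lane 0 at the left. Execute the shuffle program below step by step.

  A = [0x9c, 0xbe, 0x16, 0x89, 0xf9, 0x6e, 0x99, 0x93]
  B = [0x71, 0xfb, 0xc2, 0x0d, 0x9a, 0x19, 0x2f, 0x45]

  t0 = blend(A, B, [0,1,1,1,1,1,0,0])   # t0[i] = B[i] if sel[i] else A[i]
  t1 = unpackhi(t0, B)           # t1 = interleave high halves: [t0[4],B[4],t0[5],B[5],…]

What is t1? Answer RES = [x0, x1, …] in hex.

RES = [ 0x9a  0x9a  0x19  0x19  0x99  0x2f  0x93  0x45 ]

  t0: 9c fb c2 0d 9a 19 99 93
  t1: 9a 9a 19 19 99 2f 93 45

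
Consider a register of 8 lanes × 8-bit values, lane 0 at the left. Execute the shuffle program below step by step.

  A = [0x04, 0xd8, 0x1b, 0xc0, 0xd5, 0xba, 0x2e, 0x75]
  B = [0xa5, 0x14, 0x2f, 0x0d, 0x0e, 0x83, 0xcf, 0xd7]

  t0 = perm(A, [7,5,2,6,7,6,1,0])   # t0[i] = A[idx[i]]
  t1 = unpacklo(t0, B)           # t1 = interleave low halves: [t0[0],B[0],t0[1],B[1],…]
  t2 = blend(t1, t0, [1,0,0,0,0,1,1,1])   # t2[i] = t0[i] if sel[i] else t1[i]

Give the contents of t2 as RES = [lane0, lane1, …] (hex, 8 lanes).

RES = [0x75, 0xa5, 0xba, 0x14, 0x1b, 0x2e, 0xd8, 0x04]

→ t0 |75|ba|1b|2e|75|2e|d8|04|
→ t1 |75|a5|ba|14|1b|2f|2e|0d|
→ t2 |75|a5|ba|14|1b|2e|d8|04|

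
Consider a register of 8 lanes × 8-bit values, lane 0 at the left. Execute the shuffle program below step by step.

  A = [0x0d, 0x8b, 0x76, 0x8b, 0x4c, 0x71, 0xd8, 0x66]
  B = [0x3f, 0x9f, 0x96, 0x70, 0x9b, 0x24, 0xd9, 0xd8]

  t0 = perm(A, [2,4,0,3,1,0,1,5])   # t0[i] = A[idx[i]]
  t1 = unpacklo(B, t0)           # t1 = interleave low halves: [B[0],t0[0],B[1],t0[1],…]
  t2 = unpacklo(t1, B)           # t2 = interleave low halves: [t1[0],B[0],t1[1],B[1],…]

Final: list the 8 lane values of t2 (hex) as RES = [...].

RES = [ 0x3f  0x3f  0x76  0x9f  0x9f  0x96  0x4c  0x70 ]

  t0: 76 4c 0d 8b 8b 0d 8b 71
  t1: 3f 76 9f 4c 96 0d 70 8b
  t2: 3f 3f 76 9f 9f 96 4c 70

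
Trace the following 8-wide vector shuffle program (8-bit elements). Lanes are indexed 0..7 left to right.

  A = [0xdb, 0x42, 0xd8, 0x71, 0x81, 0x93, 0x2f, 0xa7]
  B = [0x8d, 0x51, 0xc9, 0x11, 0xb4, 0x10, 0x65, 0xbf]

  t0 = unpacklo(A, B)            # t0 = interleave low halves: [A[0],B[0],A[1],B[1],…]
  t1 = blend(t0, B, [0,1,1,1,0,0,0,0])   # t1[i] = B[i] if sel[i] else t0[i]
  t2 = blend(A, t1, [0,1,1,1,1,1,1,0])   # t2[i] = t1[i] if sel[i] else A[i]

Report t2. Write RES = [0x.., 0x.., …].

t0 = [0xdb, 0x8d, 0x42, 0x51, 0xd8, 0xc9, 0x71, 0x11]
t1 = [0xdb, 0x51, 0xc9, 0x11, 0xd8, 0xc9, 0x71, 0x11]
t2 = [0xdb, 0x51, 0xc9, 0x11, 0xd8, 0xc9, 0x71, 0xa7]

RES = [0xdb, 0x51, 0xc9, 0x11, 0xd8, 0xc9, 0x71, 0xa7]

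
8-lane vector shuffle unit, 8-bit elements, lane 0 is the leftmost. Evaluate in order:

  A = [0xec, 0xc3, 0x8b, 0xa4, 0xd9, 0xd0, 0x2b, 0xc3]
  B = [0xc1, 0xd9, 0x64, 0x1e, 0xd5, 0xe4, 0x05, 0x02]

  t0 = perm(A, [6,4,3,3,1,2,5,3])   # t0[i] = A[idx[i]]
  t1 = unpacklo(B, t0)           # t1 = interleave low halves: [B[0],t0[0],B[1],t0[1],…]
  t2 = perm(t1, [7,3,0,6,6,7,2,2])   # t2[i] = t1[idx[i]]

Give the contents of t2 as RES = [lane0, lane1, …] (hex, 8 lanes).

RES = [0xa4, 0xd9, 0xc1, 0x1e, 0x1e, 0xa4, 0xd9, 0xd9]

  t0: 2b d9 a4 a4 c3 8b d0 a4
  t1: c1 2b d9 d9 64 a4 1e a4
  t2: a4 d9 c1 1e 1e a4 d9 d9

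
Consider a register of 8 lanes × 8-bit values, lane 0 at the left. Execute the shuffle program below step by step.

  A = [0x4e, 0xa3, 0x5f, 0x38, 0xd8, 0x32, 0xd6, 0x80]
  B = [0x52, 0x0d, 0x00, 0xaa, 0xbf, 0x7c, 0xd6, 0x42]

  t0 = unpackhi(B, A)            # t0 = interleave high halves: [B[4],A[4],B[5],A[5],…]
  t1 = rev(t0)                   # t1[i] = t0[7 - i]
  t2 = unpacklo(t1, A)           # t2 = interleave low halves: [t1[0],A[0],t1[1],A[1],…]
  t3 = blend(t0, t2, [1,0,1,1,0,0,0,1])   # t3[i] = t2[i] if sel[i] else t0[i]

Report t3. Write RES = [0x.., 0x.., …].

  t0: bf d8 7c 32 d6 d6 42 80
  t1: 80 42 d6 d6 32 7c d8 bf
  t2: 80 4e 42 a3 d6 5f d6 38
  t3: 80 d8 42 a3 d6 d6 42 38

RES = [ 0x80  0xd8  0x42  0xa3  0xd6  0xd6  0x42  0x38 ]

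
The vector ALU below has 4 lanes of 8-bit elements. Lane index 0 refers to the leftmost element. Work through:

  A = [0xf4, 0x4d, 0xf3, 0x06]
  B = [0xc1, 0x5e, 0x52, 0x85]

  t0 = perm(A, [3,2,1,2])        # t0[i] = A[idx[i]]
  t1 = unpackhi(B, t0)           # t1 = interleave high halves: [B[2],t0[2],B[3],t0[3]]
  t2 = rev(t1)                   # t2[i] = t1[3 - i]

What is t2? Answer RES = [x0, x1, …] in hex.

→ t0 |06|f3|4d|f3|
→ t1 |52|4d|85|f3|
→ t2 |f3|85|4d|52|

RES = [0xf3, 0x85, 0x4d, 0x52]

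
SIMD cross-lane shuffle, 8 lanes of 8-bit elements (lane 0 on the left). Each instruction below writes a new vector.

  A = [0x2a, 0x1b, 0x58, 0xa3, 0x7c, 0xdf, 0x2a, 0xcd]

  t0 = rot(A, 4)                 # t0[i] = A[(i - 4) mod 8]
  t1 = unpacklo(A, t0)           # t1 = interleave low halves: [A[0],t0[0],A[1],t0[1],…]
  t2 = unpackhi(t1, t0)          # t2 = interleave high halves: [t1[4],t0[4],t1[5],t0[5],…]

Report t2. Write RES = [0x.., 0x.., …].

t0 = [0x7c, 0xdf, 0x2a, 0xcd, 0x2a, 0x1b, 0x58, 0xa3]
t1 = [0x2a, 0x7c, 0x1b, 0xdf, 0x58, 0x2a, 0xa3, 0xcd]
t2 = [0x58, 0x2a, 0x2a, 0x1b, 0xa3, 0x58, 0xcd, 0xa3]

RES = [0x58, 0x2a, 0x2a, 0x1b, 0xa3, 0x58, 0xcd, 0xa3]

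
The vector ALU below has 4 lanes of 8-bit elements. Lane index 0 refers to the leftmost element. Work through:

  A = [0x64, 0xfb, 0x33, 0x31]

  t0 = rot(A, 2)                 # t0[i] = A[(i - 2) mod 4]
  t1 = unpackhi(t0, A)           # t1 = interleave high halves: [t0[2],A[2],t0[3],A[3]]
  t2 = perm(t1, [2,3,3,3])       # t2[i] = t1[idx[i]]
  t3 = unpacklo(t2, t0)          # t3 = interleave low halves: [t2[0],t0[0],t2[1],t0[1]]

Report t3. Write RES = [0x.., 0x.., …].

→ t0 |33|31|64|fb|
→ t1 |64|33|fb|31|
→ t2 |fb|31|31|31|
→ t3 |fb|33|31|31|

RES = [0xfb, 0x33, 0x31, 0x31]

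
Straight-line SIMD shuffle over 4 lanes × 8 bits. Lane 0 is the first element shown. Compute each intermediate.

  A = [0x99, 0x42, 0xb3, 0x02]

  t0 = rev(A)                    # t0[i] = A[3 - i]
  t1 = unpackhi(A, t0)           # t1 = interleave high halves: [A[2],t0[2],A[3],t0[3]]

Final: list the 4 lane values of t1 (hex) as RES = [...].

RES = [0xb3, 0x42, 0x02, 0x99]

  t0: 02 b3 42 99
  t1: b3 42 02 99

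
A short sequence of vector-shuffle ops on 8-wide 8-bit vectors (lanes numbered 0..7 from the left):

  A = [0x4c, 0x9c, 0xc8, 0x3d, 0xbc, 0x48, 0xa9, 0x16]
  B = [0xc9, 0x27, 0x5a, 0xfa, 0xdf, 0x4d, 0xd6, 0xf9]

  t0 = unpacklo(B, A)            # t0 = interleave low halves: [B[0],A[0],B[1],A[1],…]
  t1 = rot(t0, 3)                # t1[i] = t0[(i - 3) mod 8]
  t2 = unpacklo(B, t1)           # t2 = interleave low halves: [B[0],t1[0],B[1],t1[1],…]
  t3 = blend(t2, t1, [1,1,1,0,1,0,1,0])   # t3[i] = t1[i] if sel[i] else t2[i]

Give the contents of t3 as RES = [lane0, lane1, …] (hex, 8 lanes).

RES = [ 0xc8  0xfa  0x3d  0xfa  0x4c  0x3d  0x9c  0xc9 ]

t0 = [0xc9, 0x4c, 0x27, 0x9c, 0x5a, 0xc8, 0xfa, 0x3d]
t1 = [0xc8, 0xfa, 0x3d, 0xc9, 0x4c, 0x27, 0x9c, 0x5a]
t2 = [0xc9, 0xc8, 0x27, 0xfa, 0x5a, 0x3d, 0xfa, 0xc9]
t3 = [0xc8, 0xfa, 0x3d, 0xfa, 0x4c, 0x3d, 0x9c, 0xc9]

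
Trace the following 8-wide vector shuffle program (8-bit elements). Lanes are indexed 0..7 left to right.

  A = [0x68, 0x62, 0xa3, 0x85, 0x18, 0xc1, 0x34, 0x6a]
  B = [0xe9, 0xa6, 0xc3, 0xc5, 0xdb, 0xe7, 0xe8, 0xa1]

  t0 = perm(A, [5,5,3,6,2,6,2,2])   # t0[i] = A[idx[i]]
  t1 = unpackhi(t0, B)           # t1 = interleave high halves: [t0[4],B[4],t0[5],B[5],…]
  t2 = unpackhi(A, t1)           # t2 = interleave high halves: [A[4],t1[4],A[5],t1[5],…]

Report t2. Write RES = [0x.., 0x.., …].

→ t0 |c1|c1|85|34|a3|34|a3|a3|
→ t1 |a3|db|34|e7|a3|e8|a3|a1|
→ t2 |18|a3|c1|e8|34|a3|6a|a1|

RES = [0x18, 0xa3, 0xc1, 0xe8, 0x34, 0xa3, 0x6a, 0xa1]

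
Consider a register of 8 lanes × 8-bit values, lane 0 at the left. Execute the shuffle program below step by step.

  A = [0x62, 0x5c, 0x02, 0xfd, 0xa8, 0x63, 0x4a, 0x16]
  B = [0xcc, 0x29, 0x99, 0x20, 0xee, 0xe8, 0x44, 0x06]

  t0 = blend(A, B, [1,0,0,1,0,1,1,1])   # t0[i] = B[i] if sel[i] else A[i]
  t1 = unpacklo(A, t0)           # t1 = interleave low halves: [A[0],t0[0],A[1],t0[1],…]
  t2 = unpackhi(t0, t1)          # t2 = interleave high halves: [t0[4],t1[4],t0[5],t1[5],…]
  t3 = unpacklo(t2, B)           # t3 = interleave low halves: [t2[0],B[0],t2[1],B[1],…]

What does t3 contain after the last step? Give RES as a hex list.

t0 = [0xcc, 0x5c, 0x02, 0x20, 0xa8, 0xe8, 0x44, 0x06]
t1 = [0x62, 0xcc, 0x5c, 0x5c, 0x02, 0x02, 0xfd, 0x20]
t2 = [0xa8, 0x02, 0xe8, 0x02, 0x44, 0xfd, 0x06, 0x20]
t3 = [0xa8, 0xcc, 0x02, 0x29, 0xe8, 0x99, 0x02, 0x20]

RES = [0xa8, 0xcc, 0x02, 0x29, 0xe8, 0x99, 0x02, 0x20]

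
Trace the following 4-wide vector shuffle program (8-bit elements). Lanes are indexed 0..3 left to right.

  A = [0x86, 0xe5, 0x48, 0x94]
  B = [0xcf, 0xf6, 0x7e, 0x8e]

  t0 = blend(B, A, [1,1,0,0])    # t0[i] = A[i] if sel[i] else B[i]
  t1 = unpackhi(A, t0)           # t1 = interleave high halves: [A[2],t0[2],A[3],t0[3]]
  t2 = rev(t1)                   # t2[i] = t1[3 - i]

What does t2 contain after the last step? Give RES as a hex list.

→ t0 |86|e5|7e|8e|
→ t1 |48|7e|94|8e|
→ t2 |8e|94|7e|48|

RES = [0x8e, 0x94, 0x7e, 0x48]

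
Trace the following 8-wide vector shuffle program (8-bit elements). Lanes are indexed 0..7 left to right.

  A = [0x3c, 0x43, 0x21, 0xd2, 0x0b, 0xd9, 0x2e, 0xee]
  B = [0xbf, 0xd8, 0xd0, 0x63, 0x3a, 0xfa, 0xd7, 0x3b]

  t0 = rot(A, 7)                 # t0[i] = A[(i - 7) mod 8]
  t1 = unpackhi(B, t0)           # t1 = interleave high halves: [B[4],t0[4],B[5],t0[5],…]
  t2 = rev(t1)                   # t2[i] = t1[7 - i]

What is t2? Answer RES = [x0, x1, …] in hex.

  t0: 43 21 d2 0b d9 2e ee 3c
  t1: 3a d9 fa 2e d7 ee 3b 3c
  t2: 3c 3b ee d7 2e fa d9 3a

RES = [ 0x3c  0x3b  0xee  0xd7  0x2e  0xfa  0xd9  0x3a ]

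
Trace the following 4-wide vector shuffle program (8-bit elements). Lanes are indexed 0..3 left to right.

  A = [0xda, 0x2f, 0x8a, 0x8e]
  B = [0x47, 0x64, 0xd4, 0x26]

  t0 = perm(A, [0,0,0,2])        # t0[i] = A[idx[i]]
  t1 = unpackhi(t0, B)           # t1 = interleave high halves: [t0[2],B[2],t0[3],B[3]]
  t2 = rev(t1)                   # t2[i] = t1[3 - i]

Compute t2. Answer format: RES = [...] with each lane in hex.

RES = [ 0x26  0x8a  0xd4  0xda ]

t0 = [0xda, 0xda, 0xda, 0x8a]
t1 = [0xda, 0xd4, 0x8a, 0x26]
t2 = [0x26, 0x8a, 0xd4, 0xda]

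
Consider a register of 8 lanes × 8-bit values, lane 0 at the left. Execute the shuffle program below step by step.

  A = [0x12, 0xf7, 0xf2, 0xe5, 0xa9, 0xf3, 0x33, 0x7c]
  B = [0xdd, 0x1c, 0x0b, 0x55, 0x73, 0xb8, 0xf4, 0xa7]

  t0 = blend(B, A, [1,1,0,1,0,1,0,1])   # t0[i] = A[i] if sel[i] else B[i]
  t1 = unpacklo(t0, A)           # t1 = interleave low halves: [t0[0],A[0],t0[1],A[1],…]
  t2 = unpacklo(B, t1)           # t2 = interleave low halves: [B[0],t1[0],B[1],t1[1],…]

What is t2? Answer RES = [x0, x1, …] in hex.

→ t0 |12|f7|0b|e5|73|f3|f4|7c|
→ t1 |12|12|f7|f7|0b|f2|e5|e5|
→ t2 |dd|12|1c|12|0b|f7|55|f7|

RES = [0xdd, 0x12, 0x1c, 0x12, 0x0b, 0xf7, 0x55, 0xf7]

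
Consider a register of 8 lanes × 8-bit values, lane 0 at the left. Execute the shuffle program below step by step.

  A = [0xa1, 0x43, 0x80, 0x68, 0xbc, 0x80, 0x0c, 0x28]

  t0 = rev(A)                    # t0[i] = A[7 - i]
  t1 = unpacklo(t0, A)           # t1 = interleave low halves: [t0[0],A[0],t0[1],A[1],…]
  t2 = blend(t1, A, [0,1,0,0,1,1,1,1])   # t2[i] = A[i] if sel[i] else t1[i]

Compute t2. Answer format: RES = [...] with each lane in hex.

t0 = [0x28, 0x0c, 0x80, 0xbc, 0x68, 0x80, 0x43, 0xa1]
t1 = [0x28, 0xa1, 0x0c, 0x43, 0x80, 0x80, 0xbc, 0x68]
t2 = [0x28, 0x43, 0x0c, 0x43, 0xbc, 0x80, 0x0c, 0x28]

RES = [0x28, 0x43, 0x0c, 0x43, 0xbc, 0x80, 0x0c, 0x28]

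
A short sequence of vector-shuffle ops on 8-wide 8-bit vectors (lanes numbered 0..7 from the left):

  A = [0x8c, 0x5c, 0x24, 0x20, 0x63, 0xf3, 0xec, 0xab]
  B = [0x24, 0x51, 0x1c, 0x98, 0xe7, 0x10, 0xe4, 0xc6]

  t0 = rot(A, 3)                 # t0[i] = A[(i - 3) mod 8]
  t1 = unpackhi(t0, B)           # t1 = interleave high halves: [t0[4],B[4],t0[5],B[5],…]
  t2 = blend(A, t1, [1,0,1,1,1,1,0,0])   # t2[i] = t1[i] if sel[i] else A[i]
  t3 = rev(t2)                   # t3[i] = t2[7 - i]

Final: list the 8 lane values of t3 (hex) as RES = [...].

t0 = [0xf3, 0xec, 0xab, 0x8c, 0x5c, 0x24, 0x20, 0x63]
t1 = [0x5c, 0xe7, 0x24, 0x10, 0x20, 0xe4, 0x63, 0xc6]
t2 = [0x5c, 0x5c, 0x24, 0x10, 0x20, 0xe4, 0xec, 0xab]
t3 = [0xab, 0xec, 0xe4, 0x20, 0x10, 0x24, 0x5c, 0x5c]

RES = [ 0xab  0xec  0xe4  0x20  0x10  0x24  0x5c  0x5c ]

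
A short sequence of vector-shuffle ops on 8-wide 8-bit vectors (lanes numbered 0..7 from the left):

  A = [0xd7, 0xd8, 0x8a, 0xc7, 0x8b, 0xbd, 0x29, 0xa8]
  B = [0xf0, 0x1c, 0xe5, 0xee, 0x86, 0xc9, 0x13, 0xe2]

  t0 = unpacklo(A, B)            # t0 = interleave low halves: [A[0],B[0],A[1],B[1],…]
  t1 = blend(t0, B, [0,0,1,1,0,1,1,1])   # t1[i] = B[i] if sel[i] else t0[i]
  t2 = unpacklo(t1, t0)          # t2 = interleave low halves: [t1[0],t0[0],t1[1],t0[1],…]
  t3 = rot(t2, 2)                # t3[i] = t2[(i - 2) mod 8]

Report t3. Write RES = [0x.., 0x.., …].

RES = [0xee, 0x1c, 0xd7, 0xd7, 0xf0, 0xf0, 0xe5, 0xd8]

t0 = [0xd7, 0xf0, 0xd8, 0x1c, 0x8a, 0xe5, 0xc7, 0xee]
t1 = [0xd7, 0xf0, 0xe5, 0xee, 0x8a, 0xc9, 0x13, 0xe2]
t2 = [0xd7, 0xd7, 0xf0, 0xf0, 0xe5, 0xd8, 0xee, 0x1c]
t3 = [0xee, 0x1c, 0xd7, 0xd7, 0xf0, 0xf0, 0xe5, 0xd8]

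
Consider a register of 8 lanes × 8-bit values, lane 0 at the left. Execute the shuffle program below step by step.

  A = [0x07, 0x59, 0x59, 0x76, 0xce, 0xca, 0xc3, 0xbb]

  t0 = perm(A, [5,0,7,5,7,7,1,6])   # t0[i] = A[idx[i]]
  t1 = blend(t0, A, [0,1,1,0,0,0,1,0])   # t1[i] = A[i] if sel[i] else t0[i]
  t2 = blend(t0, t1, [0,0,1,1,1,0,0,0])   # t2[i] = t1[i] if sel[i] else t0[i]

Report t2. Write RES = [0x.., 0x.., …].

t0 = [0xca, 0x07, 0xbb, 0xca, 0xbb, 0xbb, 0x59, 0xc3]
t1 = [0xca, 0x59, 0x59, 0xca, 0xbb, 0xbb, 0xc3, 0xc3]
t2 = [0xca, 0x07, 0x59, 0xca, 0xbb, 0xbb, 0x59, 0xc3]

RES = [0xca, 0x07, 0x59, 0xca, 0xbb, 0xbb, 0x59, 0xc3]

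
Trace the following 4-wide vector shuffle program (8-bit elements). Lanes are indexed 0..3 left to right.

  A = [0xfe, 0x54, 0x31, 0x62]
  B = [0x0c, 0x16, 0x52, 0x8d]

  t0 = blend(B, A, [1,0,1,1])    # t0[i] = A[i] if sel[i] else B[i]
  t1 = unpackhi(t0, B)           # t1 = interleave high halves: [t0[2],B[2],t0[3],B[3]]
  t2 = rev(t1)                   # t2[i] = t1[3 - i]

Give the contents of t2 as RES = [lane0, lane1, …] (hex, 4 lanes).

t0 = [0xfe, 0x16, 0x31, 0x62]
t1 = [0x31, 0x52, 0x62, 0x8d]
t2 = [0x8d, 0x62, 0x52, 0x31]

RES = [ 0x8d  0x62  0x52  0x31 ]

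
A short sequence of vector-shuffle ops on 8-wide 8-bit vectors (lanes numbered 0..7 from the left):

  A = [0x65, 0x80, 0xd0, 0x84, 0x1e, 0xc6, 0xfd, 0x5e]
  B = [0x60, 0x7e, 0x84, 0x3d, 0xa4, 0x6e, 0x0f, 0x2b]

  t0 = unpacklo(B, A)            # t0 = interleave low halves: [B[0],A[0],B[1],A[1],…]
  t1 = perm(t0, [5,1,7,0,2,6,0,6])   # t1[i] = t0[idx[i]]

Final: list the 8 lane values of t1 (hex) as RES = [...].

RES = [ 0xd0  0x65  0x84  0x60  0x7e  0x3d  0x60  0x3d ]

→ t0 |60|65|7e|80|84|d0|3d|84|
→ t1 |d0|65|84|60|7e|3d|60|3d|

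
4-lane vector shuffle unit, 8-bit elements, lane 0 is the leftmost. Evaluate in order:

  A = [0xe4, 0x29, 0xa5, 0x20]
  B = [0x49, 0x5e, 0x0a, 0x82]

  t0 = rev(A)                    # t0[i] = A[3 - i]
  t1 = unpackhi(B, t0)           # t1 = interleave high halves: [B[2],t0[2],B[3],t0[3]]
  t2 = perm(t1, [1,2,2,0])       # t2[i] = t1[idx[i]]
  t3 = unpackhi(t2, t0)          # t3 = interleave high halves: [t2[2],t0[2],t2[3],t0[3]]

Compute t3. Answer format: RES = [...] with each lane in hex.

t0 = [0x20, 0xa5, 0x29, 0xe4]
t1 = [0x0a, 0x29, 0x82, 0xe4]
t2 = [0x29, 0x82, 0x82, 0x0a]
t3 = [0x82, 0x29, 0x0a, 0xe4]

RES = [ 0x82  0x29  0x0a  0xe4 ]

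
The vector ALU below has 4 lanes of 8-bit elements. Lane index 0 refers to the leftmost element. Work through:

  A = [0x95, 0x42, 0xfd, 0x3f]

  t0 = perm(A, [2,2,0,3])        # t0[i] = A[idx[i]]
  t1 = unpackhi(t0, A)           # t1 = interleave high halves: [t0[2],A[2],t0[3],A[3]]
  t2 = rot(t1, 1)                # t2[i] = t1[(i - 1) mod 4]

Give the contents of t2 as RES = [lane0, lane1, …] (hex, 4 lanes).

RES = [ 0x3f  0x95  0xfd  0x3f ]

→ t0 |fd|fd|95|3f|
→ t1 |95|fd|3f|3f|
→ t2 |3f|95|fd|3f|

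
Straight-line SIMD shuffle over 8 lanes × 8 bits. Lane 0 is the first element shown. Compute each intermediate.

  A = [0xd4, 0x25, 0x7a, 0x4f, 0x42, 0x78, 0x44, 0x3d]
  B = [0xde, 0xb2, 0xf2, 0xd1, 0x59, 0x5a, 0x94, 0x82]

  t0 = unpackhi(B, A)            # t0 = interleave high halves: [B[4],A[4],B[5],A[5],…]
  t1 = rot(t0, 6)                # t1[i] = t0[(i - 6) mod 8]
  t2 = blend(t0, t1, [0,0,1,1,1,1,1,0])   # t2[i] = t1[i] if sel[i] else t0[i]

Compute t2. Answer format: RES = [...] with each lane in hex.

RES = [0x59, 0x42, 0x94, 0x44, 0x82, 0x3d, 0x59, 0x3d]

t0 = [0x59, 0x42, 0x5a, 0x78, 0x94, 0x44, 0x82, 0x3d]
t1 = [0x5a, 0x78, 0x94, 0x44, 0x82, 0x3d, 0x59, 0x42]
t2 = [0x59, 0x42, 0x94, 0x44, 0x82, 0x3d, 0x59, 0x3d]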